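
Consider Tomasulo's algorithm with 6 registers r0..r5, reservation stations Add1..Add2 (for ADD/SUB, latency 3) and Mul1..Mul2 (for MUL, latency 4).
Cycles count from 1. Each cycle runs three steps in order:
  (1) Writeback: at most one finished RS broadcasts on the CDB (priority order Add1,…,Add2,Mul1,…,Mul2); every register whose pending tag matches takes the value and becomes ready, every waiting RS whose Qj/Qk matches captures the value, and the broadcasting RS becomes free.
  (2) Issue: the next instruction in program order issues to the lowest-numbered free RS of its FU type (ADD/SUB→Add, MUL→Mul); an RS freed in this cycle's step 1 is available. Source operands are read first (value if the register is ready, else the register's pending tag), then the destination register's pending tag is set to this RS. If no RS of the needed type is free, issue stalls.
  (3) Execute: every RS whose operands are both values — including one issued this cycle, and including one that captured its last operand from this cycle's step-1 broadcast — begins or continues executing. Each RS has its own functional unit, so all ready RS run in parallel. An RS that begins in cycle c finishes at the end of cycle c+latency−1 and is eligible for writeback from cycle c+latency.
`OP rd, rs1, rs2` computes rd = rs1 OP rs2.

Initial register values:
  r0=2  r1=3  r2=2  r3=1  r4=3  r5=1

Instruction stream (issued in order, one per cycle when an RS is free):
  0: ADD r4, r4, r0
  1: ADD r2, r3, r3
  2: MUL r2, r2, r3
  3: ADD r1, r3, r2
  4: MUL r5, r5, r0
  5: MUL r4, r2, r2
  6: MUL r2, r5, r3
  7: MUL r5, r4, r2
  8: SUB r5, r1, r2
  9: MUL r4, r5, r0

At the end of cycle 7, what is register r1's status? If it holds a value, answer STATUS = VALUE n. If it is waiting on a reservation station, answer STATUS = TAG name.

STATUS = TAG Add1

cycle 1: issue ADD r4<-Add1 // r0:2,r1:3,r2:2,r3:1,r4:Add1,r5:1
cycle 2: issue ADD r2<-Add2 // r0:2,r1:3,r2:Add2,r3:1,r4:Add1,r5:1
cycle 3: issue MUL r2<-Mul1 // r0:2,r1:3,r2:Mul1,r3:1,r4:Add1,r5:1
cycle 4: CDB Add1=5; issue ADD r1<-Add1 // r0:2,r1:Add1,r2:Mul1,r3:1,r4:5,r5:1
cycle 5: CDB Add2=2; issue MUL r5<-Mul2 // r0:2,r1:Add1,r2:Mul1,r3:1,r4:5,r5:Mul2
cycle 6: stall // r0:2,r1:Add1,r2:Mul1,r3:1,r4:5,r5:Mul2
cycle 7: stall // r0:2,r1:Add1,r2:Mul1,r3:1,r4:5,r5:Mul2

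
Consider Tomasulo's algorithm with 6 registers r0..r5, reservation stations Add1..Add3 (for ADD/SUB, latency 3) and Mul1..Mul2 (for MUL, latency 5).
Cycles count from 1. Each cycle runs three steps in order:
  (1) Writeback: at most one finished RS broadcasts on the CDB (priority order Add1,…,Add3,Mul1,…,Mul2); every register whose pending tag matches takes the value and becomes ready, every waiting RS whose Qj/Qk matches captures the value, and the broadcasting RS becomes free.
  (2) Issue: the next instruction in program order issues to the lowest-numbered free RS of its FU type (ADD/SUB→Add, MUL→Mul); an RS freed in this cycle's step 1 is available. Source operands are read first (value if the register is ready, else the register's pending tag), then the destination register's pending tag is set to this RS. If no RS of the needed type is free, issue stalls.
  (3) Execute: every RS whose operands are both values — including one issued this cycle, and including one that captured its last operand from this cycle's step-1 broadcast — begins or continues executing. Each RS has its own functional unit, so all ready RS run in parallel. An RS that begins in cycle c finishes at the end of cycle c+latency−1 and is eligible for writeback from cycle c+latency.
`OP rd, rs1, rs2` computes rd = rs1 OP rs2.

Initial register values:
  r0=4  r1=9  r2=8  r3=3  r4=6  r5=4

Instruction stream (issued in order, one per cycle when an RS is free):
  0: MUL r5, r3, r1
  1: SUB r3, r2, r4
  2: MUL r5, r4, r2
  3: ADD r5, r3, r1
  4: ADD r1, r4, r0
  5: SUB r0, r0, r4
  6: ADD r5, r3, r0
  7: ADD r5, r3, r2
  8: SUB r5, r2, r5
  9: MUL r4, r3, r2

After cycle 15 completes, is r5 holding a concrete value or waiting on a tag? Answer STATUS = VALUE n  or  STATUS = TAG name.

STATUS = VALUE -2

cycle 1: issue MUL r5<-Mul1 // r0:4,r1:9,r2:8,r3:3,r4:6,r5:Mul1
cycle 2: issue SUB r3<-Add1 // r0:4,r1:9,r2:8,r3:Add1,r4:6,r5:Mul1
cycle 3: issue MUL r5<-Mul2 // r0:4,r1:9,r2:8,r3:Add1,r4:6,r5:Mul2
cycle 4: issue ADD r5<-Add2 // r0:4,r1:9,r2:8,r3:Add1,r4:6,r5:Add2
cycle 5: CDB Add1=2; issue ADD r1<-Add1 // r0:4,r1:Add1,r2:8,r3:2,r4:6,r5:Add2
cycle 6: CDB Mul1=27; issue SUB r0<-Add3 // r0:Add3,r1:Add1,r2:8,r3:2,r4:6,r5:Add2
cycle 7: stall // r0:Add3,r1:Add1,r2:8,r3:2,r4:6,r5:Add2
cycle 8: CDB Add1=10; issue ADD r5<-Add1 // r0:Add3,r1:10,r2:8,r3:2,r4:6,r5:Add1
cycle 9: CDB Add2=11; issue ADD r5<-Add2 // r0:Add3,r1:10,r2:8,r3:2,r4:6,r5:Add2
cycle 10: CDB Add3=-2; issue SUB r5<-Add3 // r0:-2,r1:10,r2:8,r3:2,r4:6,r5:Add3
cycle 11: CDB Mul2=48; issue MUL r4<-Mul1 // r0:-2,r1:10,r2:8,r3:2,r4:Mul1,r5:Add3
cycle 12: CDB Add2=10 // r0:-2,r1:10,r2:8,r3:2,r4:Mul1,r5:Add3
cycle 13: CDB Add1=0 // r0:-2,r1:10,r2:8,r3:2,r4:Mul1,r5:Add3
cycle 14: - // r0:-2,r1:10,r2:8,r3:2,r4:Mul1,r5:Add3
cycle 15: CDB Add3=-2 // r0:-2,r1:10,r2:8,r3:2,r4:Mul1,r5:-2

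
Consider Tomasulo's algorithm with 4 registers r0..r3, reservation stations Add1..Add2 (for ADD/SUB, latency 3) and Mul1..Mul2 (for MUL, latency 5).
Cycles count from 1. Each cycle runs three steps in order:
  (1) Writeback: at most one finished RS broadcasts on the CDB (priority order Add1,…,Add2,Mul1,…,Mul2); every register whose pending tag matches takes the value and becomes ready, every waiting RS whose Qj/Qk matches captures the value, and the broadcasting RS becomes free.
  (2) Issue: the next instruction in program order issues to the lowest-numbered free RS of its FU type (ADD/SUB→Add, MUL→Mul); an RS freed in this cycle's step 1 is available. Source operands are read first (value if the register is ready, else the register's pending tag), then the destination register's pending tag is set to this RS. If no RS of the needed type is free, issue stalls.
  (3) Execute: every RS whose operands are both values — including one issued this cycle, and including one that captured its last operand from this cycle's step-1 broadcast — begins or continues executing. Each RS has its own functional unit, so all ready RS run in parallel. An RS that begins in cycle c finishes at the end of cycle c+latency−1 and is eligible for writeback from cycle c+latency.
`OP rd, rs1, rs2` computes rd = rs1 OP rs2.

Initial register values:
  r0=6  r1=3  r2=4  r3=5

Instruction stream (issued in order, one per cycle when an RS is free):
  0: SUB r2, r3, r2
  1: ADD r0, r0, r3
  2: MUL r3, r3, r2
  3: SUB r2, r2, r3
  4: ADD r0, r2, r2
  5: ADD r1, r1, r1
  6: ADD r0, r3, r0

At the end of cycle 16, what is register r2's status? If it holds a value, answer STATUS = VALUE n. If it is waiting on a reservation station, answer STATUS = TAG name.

c1: issue SUB r2<-Add1 | r0:6,r1:3,r2:Add1,r3:5
c2: issue ADD r0<-Add2 | r0:Add2,r1:3,r2:Add1,r3:5
c3: issue MUL r3<-Mul1 | r0:Add2,r1:3,r2:Add1,r3:Mul1
c4: CDB Add1=1; issue SUB r2<-Add1 | r0:Add2,r1:3,r2:Add1,r3:Mul1
c5: CDB Add2=11; issue ADD r0<-Add2 | r0:Add2,r1:3,r2:Add1,r3:Mul1
c6: stall | r0:Add2,r1:3,r2:Add1,r3:Mul1
c7: stall | r0:Add2,r1:3,r2:Add1,r3:Mul1
c8: stall | r0:Add2,r1:3,r2:Add1,r3:Mul1
c9: CDB Mul1=5; stall | r0:Add2,r1:3,r2:Add1,r3:5
c10: stall | r0:Add2,r1:3,r2:Add1,r3:5
c11: stall | r0:Add2,r1:3,r2:Add1,r3:5
c12: CDB Add1=-4; issue ADD r1<-Add1 | r0:Add2,r1:Add1,r2:-4,r3:5
c13: stall | r0:Add2,r1:Add1,r2:-4,r3:5
c14: stall | r0:Add2,r1:Add1,r2:-4,r3:5
c15: CDB Add1=6; issue ADD r0<-Add1 | r0:Add1,r1:6,r2:-4,r3:5
c16: CDB Add2=-8 | r0:Add1,r1:6,r2:-4,r3:5

STATUS = VALUE -4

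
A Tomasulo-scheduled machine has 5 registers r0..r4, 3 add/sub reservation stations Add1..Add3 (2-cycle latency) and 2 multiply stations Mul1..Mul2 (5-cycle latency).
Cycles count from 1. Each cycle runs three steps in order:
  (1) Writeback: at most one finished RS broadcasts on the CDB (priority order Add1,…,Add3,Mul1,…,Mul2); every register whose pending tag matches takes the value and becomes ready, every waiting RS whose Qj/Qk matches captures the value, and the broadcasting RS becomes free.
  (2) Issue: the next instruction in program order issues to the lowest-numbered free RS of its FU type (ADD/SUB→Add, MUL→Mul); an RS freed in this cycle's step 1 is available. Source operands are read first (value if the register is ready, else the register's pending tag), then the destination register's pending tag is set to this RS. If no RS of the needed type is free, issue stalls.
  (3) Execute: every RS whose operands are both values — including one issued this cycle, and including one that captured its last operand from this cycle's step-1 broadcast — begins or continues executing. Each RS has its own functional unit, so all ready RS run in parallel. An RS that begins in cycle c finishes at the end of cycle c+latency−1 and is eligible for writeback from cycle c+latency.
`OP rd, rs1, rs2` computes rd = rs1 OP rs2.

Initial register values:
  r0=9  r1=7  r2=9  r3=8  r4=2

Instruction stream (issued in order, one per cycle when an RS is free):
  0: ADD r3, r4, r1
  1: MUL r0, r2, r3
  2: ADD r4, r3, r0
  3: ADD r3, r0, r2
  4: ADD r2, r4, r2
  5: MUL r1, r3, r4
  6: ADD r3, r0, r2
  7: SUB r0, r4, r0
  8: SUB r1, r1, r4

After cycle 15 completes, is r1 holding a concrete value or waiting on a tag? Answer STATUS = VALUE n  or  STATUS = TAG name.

c1: issue ADD r3<-Add1 | r0:9,r1:7,r2:9,r3:Add1,r4:2
c2: issue MUL r0<-Mul1 | r0:Mul1,r1:7,r2:9,r3:Add1,r4:2
c3: CDB Add1=9; issue ADD r4<-Add1 | r0:Mul1,r1:7,r2:9,r3:9,r4:Add1
c4: issue ADD r3<-Add2 | r0:Mul1,r1:7,r2:9,r3:Add2,r4:Add1
c5: issue ADD r2<-Add3 | r0:Mul1,r1:7,r2:Add3,r3:Add2,r4:Add1
c6: issue MUL r1<-Mul2 | r0:Mul1,r1:Mul2,r2:Add3,r3:Add2,r4:Add1
c7: stall | r0:Mul1,r1:Mul2,r2:Add3,r3:Add2,r4:Add1
c8: CDB Mul1=81; stall | r0:81,r1:Mul2,r2:Add3,r3:Add2,r4:Add1
c9: stall | r0:81,r1:Mul2,r2:Add3,r3:Add2,r4:Add1
c10: CDB Add1=90; issue ADD r3<-Add1 | r0:81,r1:Mul2,r2:Add3,r3:Add1,r4:90
c11: CDB Add2=90; issue SUB r0<-Add2 | r0:Add2,r1:Mul2,r2:Add3,r3:Add1,r4:90
c12: CDB Add3=99; issue SUB r1<-Add3 | r0:Add2,r1:Add3,r2:99,r3:Add1,r4:90
c13: CDB Add2=9 | r0:9,r1:Add3,r2:99,r3:Add1,r4:90
c14: CDB Add1=180 | r0:9,r1:Add3,r2:99,r3:180,r4:90
c15: - | r0:9,r1:Add3,r2:99,r3:180,r4:90

STATUS = TAG Add3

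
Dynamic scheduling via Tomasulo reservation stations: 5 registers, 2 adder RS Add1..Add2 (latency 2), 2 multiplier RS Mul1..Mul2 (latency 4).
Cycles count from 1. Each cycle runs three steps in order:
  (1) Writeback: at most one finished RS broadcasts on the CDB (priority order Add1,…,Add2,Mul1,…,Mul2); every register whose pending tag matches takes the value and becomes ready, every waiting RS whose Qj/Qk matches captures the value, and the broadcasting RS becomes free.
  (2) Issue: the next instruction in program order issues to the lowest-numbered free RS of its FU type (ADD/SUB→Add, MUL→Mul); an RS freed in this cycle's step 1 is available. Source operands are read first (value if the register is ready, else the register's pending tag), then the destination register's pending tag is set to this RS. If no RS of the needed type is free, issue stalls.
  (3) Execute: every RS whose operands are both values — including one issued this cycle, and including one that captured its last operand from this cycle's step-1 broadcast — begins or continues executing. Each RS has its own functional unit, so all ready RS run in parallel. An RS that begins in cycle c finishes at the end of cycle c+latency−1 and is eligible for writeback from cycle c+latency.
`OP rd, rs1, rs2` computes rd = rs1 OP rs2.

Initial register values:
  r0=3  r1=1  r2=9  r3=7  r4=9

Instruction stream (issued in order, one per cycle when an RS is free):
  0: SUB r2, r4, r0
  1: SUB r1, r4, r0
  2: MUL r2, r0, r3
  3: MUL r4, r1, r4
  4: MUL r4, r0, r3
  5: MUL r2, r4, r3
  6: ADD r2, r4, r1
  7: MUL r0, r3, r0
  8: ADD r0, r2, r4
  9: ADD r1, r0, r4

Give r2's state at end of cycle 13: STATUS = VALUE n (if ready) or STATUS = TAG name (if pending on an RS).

cycle 1: issue SUB r2<-Add1 // r0:3,r1:1,r2:Add1,r3:7,r4:9
cycle 2: issue SUB r1<-Add2 // r0:3,r1:Add2,r2:Add1,r3:7,r4:9
cycle 3: CDB Add1=6; issue MUL r2<-Mul1 // r0:3,r1:Add2,r2:Mul1,r3:7,r4:9
cycle 4: CDB Add2=6; issue MUL r4<-Mul2 // r0:3,r1:6,r2:Mul1,r3:7,r4:Mul2
cycle 5: stall // r0:3,r1:6,r2:Mul1,r3:7,r4:Mul2
cycle 6: stall // r0:3,r1:6,r2:Mul1,r3:7,r4:Mul2
cycle 7: CDB Mul1=21; issue MUL r4<-Mul1 // r0:3,r1:6,r2:21,r3:7,r4:Mul1
cycle 8: CDB Mul2=54; issue MUL r2<-Mul2 // r0:3,r1:6,r2:Mul2,r3:7,r4:Mul1
cycle 9: issue ADD r2<-Add1 // r0:3,r1:6,r2:Add1,r3:7,r4:Mul1
cycle 10: stall // r0:3,r1:6,r2:Add1,r3:7,r4:Mul1
cycle 11: CDB Mul1=21; issue MUL r0<-Mul1 // r0:Mul1,r1:6,r2:Add1,r3:7,r4:21
cycle 12: issue ADD r0<-Add2 // r0:Add2,r1:6,r2:Add1,r3:7,r4:21
cycle 13: CDB Add1=27; issue ADD r1<-Add1 // r0:Add2,r1:Add1,r2:27,r3:7,r4:21

STATUS = VALUE 27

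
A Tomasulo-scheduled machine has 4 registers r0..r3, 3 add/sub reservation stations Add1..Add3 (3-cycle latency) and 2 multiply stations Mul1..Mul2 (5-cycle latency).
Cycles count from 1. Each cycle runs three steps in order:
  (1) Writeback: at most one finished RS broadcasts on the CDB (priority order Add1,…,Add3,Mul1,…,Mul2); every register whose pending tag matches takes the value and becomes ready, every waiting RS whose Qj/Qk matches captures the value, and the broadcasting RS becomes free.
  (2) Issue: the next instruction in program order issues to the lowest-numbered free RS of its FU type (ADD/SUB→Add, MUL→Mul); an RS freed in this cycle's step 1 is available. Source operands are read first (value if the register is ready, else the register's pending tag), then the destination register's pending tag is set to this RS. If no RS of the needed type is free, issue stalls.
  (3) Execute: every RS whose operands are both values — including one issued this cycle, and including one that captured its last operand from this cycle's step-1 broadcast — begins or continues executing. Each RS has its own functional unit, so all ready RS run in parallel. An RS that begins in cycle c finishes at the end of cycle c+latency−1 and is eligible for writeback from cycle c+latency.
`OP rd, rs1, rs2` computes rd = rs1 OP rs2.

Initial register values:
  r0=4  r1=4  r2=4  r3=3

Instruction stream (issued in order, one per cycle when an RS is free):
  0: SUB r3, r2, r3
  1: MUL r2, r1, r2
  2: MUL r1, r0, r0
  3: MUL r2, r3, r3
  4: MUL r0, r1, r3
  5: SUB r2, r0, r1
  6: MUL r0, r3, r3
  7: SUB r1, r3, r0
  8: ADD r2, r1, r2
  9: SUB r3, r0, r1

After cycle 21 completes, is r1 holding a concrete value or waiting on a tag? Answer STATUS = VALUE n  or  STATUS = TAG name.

c1: issue SUB r3<-Add1 | r0:4,r1:4,r2:4,r3:Add1
c2: issue MUL r2<-Mul1 | r0:4,r1:4,r2:Mul1,r3:Add1
c3: issue MUL r1<-Mul2 | r0:4,r1:Mul2,r2:Mul1,r3:Add1
c4: CDB Add1=1; stall | r0:4,r1:Mul2,r2:Mul1,r3:1
c5: stall | r0:4,r1:Mul2,r2:Mul1,r3:1
c6: stall | r0:4,r1:Mul2,r2:Mul1,r3:1
c7: CDB Mul1=16; issue MUL r2<-Mul1 | r0:4,r1:Mul2,r2:Mul1,r3:1
c8: CDB Mul2=16; issue MUL r0<-Mul2 | r0:Mul2,r1:16,r2:Mul1,r3:1
c9: issue SUB r2<-Add1 | r0:Mul2,r1:16,r2:Add1,r3:1
c10: stall | r0:Mul2,r1:16,r2:Add1,r3:1
c11: stall | r0:Mul2,r1:16,r2:Add1,r3:1
c12: CDB Mul1=1; issue MUL r0<-Mul1 | r0:Mul1,r1:16,r2:Add1,r3:1
c13: CDB Mul2=16; issue SUB r1<-Add2 | r0:Mul1,r1:Add2,r2:Add1,r3:1
c14: issue ADD r2<-Add3 | r0:Mul1,r1:Add2,r2:Add3,r3:1
c15: stall | r0:Mul1,r1:Add2,r2:Add3,r3:1
c16: CDB Add1=0; issue SUB r3<-Add1 | r0:Mul1,r1:Add2,r2:Add3,r3:Add1
c17: CDB Mul1=1 | r0:1,r1:Add2,r2:Add3,r3:Add1
c18: - | r0:1,r1:Add2,r2:Add3,r3:Add1
c19: - | r0:1,r1:Add2,r2:Add3,r3:Add1
c20: CDB Add2=0 | r0:1,r1:0,r2:Add3,r3:Add1
c21: - | r0:1,r1:0,r2:Add3,r3:Add1

STATUS = VALUE 0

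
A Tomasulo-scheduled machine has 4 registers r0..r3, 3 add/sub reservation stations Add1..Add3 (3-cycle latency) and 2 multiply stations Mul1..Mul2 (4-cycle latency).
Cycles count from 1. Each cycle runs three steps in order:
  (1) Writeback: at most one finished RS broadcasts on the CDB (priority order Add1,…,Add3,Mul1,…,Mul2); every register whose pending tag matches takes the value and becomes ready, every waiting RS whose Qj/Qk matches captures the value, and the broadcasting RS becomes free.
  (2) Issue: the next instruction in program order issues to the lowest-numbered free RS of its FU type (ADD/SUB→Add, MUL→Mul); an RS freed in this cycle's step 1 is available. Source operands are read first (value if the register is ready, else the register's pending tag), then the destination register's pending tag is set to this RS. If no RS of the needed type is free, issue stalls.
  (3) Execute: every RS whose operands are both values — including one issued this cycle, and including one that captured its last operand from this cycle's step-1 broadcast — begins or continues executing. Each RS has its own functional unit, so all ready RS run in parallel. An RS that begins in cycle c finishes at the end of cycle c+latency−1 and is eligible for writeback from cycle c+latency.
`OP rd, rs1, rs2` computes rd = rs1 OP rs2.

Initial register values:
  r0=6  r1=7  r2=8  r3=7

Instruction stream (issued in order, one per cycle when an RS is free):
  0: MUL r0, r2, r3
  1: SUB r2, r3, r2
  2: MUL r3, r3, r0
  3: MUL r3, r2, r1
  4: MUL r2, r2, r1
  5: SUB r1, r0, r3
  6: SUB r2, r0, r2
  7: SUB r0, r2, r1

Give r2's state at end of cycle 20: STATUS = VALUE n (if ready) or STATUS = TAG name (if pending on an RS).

STATUS = VALUE 63

c1: issue MUL r0<-Mul1 | r0:Mul1,r1:7,r2:8,r3:7
c2: issue SUB r2<-Add1 | r0:Mul1,r1:7,r2:Add1,r3:7
c3: issue MUL r3<-Mul2 | r0:Mul1,r1:7,r2:Add1,r3:Mul2
c4: stall | r0:Mul1,r1:7,r2:Add1,r3:Mul2
c5: CDB Add1=-1; stall | r0:Mul1,r1:7,r2:-1,r3:Mul2
c6: CDB Mul1=56; issue MUL r3<-Mul1 | r0:56,r1:7,r2:-1,r3:Mul1
c7: stall | r0:56,r1:7,r2:-1,r3:Mul1
c8: stall | r0:56,r1:7,r2:-1,r3:Mul1
c9: stall | r0:56,r1:7,r2:-1,r3:Mul1
c10: CDB Mul1=-7; issue MUL r2<-Mul1 | r0:56,r1:7,r2:Mul1,r3:-7
c11: CDB Mul2=392; issue SUB r1<-Add1 | r0:56,r1:Add1,r2:Mul1,r3:-7
c12: issue SUB r2<-Add2 | r0:56,r1:Add1,r2:Add2,r3:-7
c13: issue SUB r0<-Add3 | r0:Add3,r1:Add1,r2:Add2,r3:-7
c14: CDB Add1=63 | r0:Add3,r1:63,r2:Add2,r3:-7
c15: CDB Mul1=-7 | r0:Add3,r1:63,r2:Add2,r3:-7
c16: - | r0:Add3,r1:63,r2:Add2,r3:-7
c17: - | r0:Add3,r1:63,r2:Add2,r3:-7
c18: CDB Add2=63 | r0:Add3,r1:63,r2:63,r3:-7
c19: - | r0:Add3,r1:63,r2:63,r3:-7
c20: - | r0:Add3,r1:63,r2:63,r3:-7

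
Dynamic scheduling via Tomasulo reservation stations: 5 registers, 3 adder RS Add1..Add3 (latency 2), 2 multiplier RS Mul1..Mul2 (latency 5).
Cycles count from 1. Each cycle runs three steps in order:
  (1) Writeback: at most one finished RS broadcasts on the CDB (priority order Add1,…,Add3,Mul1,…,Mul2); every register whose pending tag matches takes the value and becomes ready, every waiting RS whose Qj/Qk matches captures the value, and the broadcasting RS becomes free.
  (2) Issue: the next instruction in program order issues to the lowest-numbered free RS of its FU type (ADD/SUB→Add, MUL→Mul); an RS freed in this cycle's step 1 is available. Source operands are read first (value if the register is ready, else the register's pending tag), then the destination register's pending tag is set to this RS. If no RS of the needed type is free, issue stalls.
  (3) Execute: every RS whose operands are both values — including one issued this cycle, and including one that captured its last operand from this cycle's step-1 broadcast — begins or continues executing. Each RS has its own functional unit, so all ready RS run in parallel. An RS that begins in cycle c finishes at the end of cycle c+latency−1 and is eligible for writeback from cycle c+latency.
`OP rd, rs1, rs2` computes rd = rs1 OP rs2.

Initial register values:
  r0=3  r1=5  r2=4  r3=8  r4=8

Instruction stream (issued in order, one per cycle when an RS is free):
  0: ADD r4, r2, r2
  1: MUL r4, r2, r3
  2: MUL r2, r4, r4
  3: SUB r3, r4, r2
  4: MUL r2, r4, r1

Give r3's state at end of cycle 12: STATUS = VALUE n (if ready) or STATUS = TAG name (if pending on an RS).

c1: issue ADD r4<-Add1 | r0:3,r1:5,r2:4,r3:8,r4:Add1
c2: issue MUL r4<-Mul1 | r0:3,r1:5,r2:4,r3:8,r4:Mul1
c3: CDB Add1=8; issue MUL r2<-Mul2 | r0:3,r1:5,r2:Mul2,r3:8,r4:Mul1
c4: issue SUB r3<-Add1 | r0:3,r1:5,r2:Mul2,r3:Add1,r4:Mul1
c5: stall | r0:3,r1:5,r2:Mul2,r3:Add1,r4:Mul1
c6: stall | r0:3,r1:5,r2:Mul2,r3:Add1,r4:Mul1
c7: CDB Mul1=32; issue MUL r2<-Mul1 | r0:3,r1:5,r2:Mul1,r3:Add1,r4:32
c8: - | r0:3,r1:5,r2:Mul1,r3:Add1,r4:32
c9: - | r0:3,r1:5,r2:Mul1,r3:Add1,r4:32
c10: - | r0:3,r1:5,r2:Mul1,r3:Add1,r4:32
c11: - | r0:3,r1:5,r2:Mul1,r3:Add1,r4:32
c12: CDB Mul1=160 | r0:3,r1:5,r2:160,r3:Add1,r4:32

STATUS = TAG Add1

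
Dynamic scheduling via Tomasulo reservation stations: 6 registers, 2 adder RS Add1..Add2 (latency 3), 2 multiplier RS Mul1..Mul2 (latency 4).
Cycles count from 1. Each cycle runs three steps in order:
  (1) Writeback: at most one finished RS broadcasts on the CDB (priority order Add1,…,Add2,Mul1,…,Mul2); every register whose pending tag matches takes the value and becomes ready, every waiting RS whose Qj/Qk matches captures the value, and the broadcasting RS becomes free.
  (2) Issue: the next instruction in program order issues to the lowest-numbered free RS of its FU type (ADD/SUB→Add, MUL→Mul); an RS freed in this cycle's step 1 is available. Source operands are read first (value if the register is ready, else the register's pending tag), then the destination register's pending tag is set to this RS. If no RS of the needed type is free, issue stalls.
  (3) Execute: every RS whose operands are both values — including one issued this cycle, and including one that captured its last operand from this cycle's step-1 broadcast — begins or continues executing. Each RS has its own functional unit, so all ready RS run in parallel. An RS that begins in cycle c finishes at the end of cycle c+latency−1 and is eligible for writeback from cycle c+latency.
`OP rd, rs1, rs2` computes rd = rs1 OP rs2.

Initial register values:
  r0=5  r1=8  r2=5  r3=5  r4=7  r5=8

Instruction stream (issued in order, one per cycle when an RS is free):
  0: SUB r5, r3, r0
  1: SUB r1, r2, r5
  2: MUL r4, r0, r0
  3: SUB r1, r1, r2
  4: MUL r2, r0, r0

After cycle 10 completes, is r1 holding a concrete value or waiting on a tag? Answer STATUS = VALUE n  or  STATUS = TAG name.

STATUS = VALUE 0

  c1: issue SUB r5<-Add1  regs: r0:5,r1:8,r2:5,r3:5,r4:7,r5:Add1
  c2: issue SUB r1<-Add2  regs: r0:5,r1:Add2,r2:5,r3:5,r4:7,r5:Add1
  c3: issue MUL r4<-Mul1  regs: r0:5,r1:Add2,r2:5,r3:5,r4:Mul1,r5:Add1
  c4: CDB Add1=0; issue SUB r1<-Add1  regs: r0:5,r1:Add1,r2:5,r3:5,r4:Mul1,r5:0
  c5: issue MUL r2<-Mul2  regs: r0:5,r1:Add1,r2:Mul2,r3:5,r4:Mul1,r5:0
  c6: -  regs: r0:5,r1:Add1,r2:Mul2,r3:5,r4:Mul1,r5:0
  c7: CDB Add2=5  regs: r0:5,r1:Add1,r2:Mul2,r3:5,r4:Mul1,r5:0
  c8: CDB Mul1=25  regs: r0:5,r1:Add1,r2:Mul2,r3:5,r4:25,r5:0
  c9: CDB Mul2=25  regs: r0:5,r1:Add1,r2:25,r3:5,r4:25,r5:0
  c10: CDB Add1=0  regs: r0:5,r1:0,r2:25,r3:5,r4:25,r5:0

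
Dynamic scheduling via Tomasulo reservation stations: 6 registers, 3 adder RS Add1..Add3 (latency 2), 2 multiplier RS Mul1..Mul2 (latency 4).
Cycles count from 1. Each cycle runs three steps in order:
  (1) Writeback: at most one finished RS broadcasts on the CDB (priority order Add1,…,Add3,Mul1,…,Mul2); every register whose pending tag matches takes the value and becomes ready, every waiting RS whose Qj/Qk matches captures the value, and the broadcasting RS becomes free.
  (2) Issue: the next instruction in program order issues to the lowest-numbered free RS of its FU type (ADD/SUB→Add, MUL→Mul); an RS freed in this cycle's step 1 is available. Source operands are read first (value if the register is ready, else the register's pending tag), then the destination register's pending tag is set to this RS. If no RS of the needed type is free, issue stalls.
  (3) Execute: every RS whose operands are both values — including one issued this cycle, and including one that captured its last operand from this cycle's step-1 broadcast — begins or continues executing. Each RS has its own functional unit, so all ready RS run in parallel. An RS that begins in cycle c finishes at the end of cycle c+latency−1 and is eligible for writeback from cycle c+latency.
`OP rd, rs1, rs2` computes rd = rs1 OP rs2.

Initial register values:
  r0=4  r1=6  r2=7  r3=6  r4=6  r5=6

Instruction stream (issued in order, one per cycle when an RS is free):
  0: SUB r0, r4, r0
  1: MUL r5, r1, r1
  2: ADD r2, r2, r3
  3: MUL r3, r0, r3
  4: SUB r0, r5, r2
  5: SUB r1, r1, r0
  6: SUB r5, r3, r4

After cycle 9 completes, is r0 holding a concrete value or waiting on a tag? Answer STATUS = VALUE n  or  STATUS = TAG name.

c1: issue SUB r0<-Add1 | r0:Add1,r1:6,r2:7,r3:6,r4:6,r5:6
c2: issue MUL r5<-Mul1 | r0:Add1,r1:6,r2:7,r3:6,r4:6,r5:Mul1
c3: CDB Add1=2; issue ADD r2<-Add1 | r0:2,r1:6,r2:Add1,r3:6,r4:6,r5:Mul1
c4: issue MUL r3<-Mul2 | r0:2,r1:6,r2:Add1,r3:Mul2,r4:6,r5:Mul1
c5: CDB Add1=13; issue SUB r0<-Add1 | r0:Add1,r1:6,r2:13,r3:Mul2,r4:6,r5:Mul1
c6: CDB Mul1=36; issue SUB r1<-Add2 | r0:Add1,r1:Add2,r2:13,r3:Mul2,r4:6,r5:36
c7: issue SUB r5<-Add3 | r0:Add1,r1:Add2,r2:13,r3:Mul2,r4:6,r5:Add3
c8: CDB Add1=23 | r0:23,r1:Add2,r2:13,r3:Mul2,r4:6,r5:Add3
c9: CDB Mul2=12 | r0:23,r1:Add2,r2:13,r3:12,r4:6,r5:Add3

STATUS = VALUE 23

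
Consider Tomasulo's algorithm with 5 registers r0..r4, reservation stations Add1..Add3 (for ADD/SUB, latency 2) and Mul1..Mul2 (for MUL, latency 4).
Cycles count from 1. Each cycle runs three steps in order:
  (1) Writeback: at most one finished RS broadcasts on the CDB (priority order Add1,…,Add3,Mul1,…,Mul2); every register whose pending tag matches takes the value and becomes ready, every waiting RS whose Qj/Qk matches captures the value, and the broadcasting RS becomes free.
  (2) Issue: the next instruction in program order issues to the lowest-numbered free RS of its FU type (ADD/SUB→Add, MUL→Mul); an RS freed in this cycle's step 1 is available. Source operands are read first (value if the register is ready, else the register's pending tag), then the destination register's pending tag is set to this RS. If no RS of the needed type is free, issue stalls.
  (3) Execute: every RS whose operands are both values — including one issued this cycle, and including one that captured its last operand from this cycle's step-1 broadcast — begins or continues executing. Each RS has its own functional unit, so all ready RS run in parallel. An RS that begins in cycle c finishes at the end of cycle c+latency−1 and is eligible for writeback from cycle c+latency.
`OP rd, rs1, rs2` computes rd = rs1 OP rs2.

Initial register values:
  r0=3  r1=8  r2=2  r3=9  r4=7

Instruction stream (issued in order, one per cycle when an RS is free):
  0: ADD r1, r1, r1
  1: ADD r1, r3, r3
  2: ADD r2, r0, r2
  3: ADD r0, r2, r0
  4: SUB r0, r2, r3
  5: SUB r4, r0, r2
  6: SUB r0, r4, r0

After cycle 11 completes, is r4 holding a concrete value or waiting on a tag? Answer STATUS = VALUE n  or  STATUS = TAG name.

STATUS = VALUE -9

c1: issue ADD r1<-Add1 | r0:3,r1:Add1,r2:2,r3:9,r4:7
c2: issue ADD r1<-Add2 | r0:3,r1:Add2,r2:2,r3:9,r4:7
c3: CDB Add1=16; issue ADD r2<-Add1 | r0:3,r1:Add2,r2:Add1,r3:9,r4:7
c4: CDB Add2=18; issue ADD r0<-Add2 | r0:Add2,r1:18,r2:Add1,r3:9,r4:7
c5: CDB Add1=5; issue SUB r0<-Add1 | r0:Add1,r1:18,r2:5,r3:9,r4:7
c6: issue SUB r4<-Add3 | r0:Add1,r1:18,r2:5,r3:9,r4:Add3
c7: CDB Add1=-4; issue SUB r0<-Add1 | r0:Add1,r1:18,r2:5,r3:9,r4:Add3
c8: CDB Add2=8 | r0:Add1,r1:18,r2:5,r3:9,r4:Add3
c9: CDB Add3=-9 | r0:Add1,r1:18,r2:5,r3:9,r4:-9
c10: - | r0:Add1,r1:18,r2:5,r3:9,r4:-9
c11: CDB Add1=-5 | r0:-5,r1:18,r2:5,r3:9,r4:-9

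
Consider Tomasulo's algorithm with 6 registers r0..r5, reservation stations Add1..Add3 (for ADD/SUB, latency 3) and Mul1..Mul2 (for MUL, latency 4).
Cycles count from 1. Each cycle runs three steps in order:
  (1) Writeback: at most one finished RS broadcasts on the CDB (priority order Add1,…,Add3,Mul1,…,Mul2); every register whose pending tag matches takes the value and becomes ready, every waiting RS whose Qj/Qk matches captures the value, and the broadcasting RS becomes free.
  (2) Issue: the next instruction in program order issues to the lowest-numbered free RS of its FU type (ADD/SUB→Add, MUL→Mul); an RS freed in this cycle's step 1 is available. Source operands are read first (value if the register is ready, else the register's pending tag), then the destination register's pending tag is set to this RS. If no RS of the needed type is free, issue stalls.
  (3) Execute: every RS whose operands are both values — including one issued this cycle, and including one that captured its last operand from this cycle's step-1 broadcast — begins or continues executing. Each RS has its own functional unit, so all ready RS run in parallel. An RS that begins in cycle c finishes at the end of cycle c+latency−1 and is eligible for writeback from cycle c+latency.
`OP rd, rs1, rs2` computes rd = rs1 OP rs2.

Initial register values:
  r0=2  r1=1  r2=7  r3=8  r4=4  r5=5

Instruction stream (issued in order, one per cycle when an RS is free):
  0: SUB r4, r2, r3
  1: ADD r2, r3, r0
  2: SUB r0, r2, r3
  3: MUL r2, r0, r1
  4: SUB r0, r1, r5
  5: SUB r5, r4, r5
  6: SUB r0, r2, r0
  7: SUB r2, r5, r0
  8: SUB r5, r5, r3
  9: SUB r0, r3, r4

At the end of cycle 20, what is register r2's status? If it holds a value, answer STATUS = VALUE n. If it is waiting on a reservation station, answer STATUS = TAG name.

  c1: issue SUB r4<-Add1  regs: r0:2,r1:1,r2:7,r3:8,r4:Add1,r5:5
  c2: issue ADD r2<-Add2  regs: r0:2,r1:1,r2:Add2,r3:8,r4:Add1,r5:5
  c3: issue SUB r0<-Add3  regs: r0:Add3,r1:1,r2:Add2,r3:8,r4:Add1,r5:5
  c4: CDB Add1=-1; issue MUL r2<-Mul1  regs: r0:Add3,r1:1,r2:Mul1,r3:8,r4:-1,r5:5
  c5: CDB Add2=10; issue SUB r0<-Add1  regs: r0:Add1,r1:1,r2:Mul1,r3:8,r4:-1,r5:5
  c6: issue SUB r5<-Add2  regs: r0:Add1,r1:1,r2:Mul1,r3:8,r4:-1,r5:Add2
  c7: stall  regs: r0:Add1,r1:1,r2:Mul1,r3:8,r4:-1,r5:Add2
  c8: CDB Add1=-4; issue SUB r0<-Add1  regs: r0:Add1,r1:1,r2:Mul1,r3:8,r4:-1,r5:Add2
  c9: CDB Add2=-6; issue SUB r2<-Add2  regs: r0:Add1,r1:1,r2:Add2,r3:8,r4:-1,r5:-6
  c10: CDB Add3=2; issue SUB r5<-Add3  regs: r0:Add1,r1:1,r2:Add2,r3:8,r4:-1,r5:Add3
  c11: stall  regs: r0:Add1,r1:1,r2:Add2,r3:8,r4:-1,r5:Add3
  c12: stall  regs: r0:Add1,r1:1,r2:Add2,r3:8,r4:-1,r5:Add3
  c13: CDB Add3=-14; issue SUB r0<-Add3  regs: r0:Add3,r1:1,r2:Add2,r3:8,r4:-1,r5:-14
  c14: CDB Mul1=2  regs: r0:Add3,r1:1,r2:Add2,r3:8,r4:-1,r5:-14
  c15: -  regs: r0:Add3,r1:1,r2:Add2,r3:8,r4:-1,r5:-14
  c16: CDB Add3=9  regs: r0:9,r1:1,r2:Add2,r3:8,r4:-1,r5:-14
  c17: CDB Add1=6  regs: r0:9,r1:1,r2:Add2,r3:8,r4:-1,r5:-14
  c18: -  regs: r0:9,r1:1,r2:Add2,r3:8,r4:-1,r5:-14
  c19: -  regs: r0:9,r1:1,r2:Add2,r3:8,r4:-1,r5:-14
  c20: CDB Add2=-12  regs: r0:9,r1:1,r2:-12,r3:8,r4:-1,r5:-14

STATUS = VALUE -12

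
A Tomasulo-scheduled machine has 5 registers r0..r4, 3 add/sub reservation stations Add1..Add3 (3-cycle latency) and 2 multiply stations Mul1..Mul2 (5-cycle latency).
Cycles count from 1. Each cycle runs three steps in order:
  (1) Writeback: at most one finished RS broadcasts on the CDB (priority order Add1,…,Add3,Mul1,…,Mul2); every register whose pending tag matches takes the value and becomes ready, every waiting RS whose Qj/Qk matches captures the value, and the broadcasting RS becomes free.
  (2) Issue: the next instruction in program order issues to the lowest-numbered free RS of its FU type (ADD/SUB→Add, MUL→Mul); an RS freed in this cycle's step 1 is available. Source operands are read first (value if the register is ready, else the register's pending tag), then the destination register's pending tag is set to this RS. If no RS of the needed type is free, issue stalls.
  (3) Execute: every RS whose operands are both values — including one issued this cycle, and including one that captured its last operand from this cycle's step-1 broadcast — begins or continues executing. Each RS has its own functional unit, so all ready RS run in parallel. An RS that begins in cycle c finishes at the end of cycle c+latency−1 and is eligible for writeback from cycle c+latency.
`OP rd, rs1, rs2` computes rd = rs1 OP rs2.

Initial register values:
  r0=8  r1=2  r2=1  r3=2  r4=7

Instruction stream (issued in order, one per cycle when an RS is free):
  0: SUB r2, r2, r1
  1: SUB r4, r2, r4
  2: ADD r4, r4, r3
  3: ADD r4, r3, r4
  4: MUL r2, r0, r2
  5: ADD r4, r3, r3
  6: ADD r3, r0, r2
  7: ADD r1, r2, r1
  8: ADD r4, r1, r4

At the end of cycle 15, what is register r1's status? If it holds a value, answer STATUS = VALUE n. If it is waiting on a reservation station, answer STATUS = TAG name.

cycle 1: issue SUB r2<-Add1 // r0:8,r1:2,r2:Add1,r3:2,r4:7
cycle 2: issue SUB r4<-Add2 // r0:8,r1:2,r2:Add1,r3:2,r4:Add2
cycle 3: issue ADD r4<-Add3 // r0:8,r1:2,r2:Add1,r3:2,r4:Add3
cycle 4: CDB Add1=-1; issue ADD r4<-Add1 // r0:8,r1:2,r2:-1,r3:2,r4:Add1
cycle 5: issue MUL r2<-Mul1 // r0:8,r1:2,r2:Mul1,r3:2,r4:Add1
cycle 6: stall // r0:8,r1:2,r2:Mul1,r3:2,r4:Add1
cycle 7: CDB Add2=-8; issue ADD r4<-Add2 // r0:8,r1:2,r2:Mul1,r3:2,r4:Add2
cycle 8: stall // r0:8,r1:2,r2:Mul1,r3:2,r4:Add2
cycle 9: stall // r0:8,r1:2,r2:Mul1,r3:2,r4:Add2
cycle 10: CDB Add2=4; issue ADD r3<-Add2 // r0:8,r1:2,r2:Mul1,r3:Add2,r4:4
cycle 11: CDB Add3=-6; issue ADD r1<-Add3 // r0:8,r1:Add3,r2:Mul1,r3:Add2,r4:4
cycle 12: CDB Mul1=-8; stall // r0:8,r1:Add3,r2:-8,r3:Add2,r4:4
cycle 13: stall // r0:8,r1:Add3,r2:-8,r3:Add2,r4:4
cycle 14: CDB Add1=-4; issue ADD r4<-Add1 // r0:8,r1:Add3,r2:-8,r3:Add2,r4:Add1
cycle 15: CDB Add2=0 // r0:8,r1:Add3,r2:-8,r3:0,r4:Add1

STATUS = TAG Add3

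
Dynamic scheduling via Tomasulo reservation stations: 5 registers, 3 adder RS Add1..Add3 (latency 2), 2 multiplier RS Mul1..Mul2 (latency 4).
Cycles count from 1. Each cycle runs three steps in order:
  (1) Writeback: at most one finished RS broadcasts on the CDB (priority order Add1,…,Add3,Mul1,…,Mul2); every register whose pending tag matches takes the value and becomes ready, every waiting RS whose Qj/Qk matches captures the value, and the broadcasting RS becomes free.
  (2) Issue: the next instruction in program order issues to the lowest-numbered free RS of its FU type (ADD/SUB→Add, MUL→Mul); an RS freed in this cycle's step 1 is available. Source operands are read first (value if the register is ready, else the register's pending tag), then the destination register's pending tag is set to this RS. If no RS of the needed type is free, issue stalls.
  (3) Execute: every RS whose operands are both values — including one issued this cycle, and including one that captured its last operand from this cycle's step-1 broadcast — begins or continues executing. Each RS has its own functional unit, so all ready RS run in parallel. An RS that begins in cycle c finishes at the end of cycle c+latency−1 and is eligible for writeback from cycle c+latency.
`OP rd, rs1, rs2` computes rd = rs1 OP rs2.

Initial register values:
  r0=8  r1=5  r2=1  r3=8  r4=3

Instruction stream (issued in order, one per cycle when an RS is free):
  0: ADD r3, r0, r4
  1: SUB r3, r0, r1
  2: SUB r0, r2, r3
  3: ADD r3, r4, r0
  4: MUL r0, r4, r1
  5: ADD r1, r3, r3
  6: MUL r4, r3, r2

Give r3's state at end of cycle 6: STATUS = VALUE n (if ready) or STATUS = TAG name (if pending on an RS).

STATUS = TAG Add2

c1: issue ADD r3<-Add1 | r0:8,r1:5,r2:1,r3:Add1,r4:3
c2: issue SUB r3<-Add2 | r0:8,r1:5,r2:1,r3:Add2,r4:3
c3: CDB Add1=11; issue SUB r0<-Add1 | r0:Add1,r1:5,r2:1,r3:Add2,r4:3
c4: CDB Add2=3; issue ADD r3<-Add2 | r0:Add1,r1:5,r2:1,r3:Add2,r4:3
c5: issue MUL r0<-Mul1 | r0:Mul1,r1:5,r2:1,r3:Add2,r4:3
c6: CDB Add1=-2; issue ADD r1<-Add1 | r0:Mul1,r1:Add1,r2:1,r3:Add2,r4:3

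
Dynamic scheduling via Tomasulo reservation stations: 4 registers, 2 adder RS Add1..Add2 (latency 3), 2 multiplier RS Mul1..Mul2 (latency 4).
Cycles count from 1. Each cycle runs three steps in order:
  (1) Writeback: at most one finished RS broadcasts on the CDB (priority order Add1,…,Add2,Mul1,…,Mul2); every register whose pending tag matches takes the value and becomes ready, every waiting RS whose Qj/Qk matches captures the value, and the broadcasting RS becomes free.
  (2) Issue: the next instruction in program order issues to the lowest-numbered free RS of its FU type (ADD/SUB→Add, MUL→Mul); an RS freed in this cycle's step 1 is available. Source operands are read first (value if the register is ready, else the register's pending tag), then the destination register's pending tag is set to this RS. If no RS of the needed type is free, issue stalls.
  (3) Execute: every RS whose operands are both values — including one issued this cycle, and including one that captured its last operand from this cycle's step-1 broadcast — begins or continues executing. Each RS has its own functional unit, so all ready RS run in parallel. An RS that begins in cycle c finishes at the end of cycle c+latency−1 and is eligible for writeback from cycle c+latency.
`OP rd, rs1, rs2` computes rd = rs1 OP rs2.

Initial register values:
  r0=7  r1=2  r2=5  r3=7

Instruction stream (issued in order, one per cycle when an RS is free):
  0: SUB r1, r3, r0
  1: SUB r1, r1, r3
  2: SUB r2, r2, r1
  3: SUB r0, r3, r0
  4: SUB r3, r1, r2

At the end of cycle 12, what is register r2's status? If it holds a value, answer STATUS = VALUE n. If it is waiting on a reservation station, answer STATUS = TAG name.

STATUS = VALUE 12

  c1: issue SUB r1<-Add1  regs: r0:7,r1:Add1,r2:5,r3:7
  c2: issue SUB r1<-Add2  regs: r0:7,r1:Add2,r2:5,r3:7
  c3: stall  regs: r0:7,r1:Add2,r2:5,r3:7
  c4: CDB Add1=0; issue SUB r2<-Add1  regs: r0:7,r1:Add2,r2:Add1,r3:7
  c5: stall  regs: r0:7,r1:Add2,r2:Add1,r3:7
  c6: stall  regs: r0:7,r1:Add2,r2:Add1,r3:7
  c7: CDB Add2=-7; issue SUB r0<-Add2  regs: r0:Add2,r1:-7,r2:Add1,r3:7
  c8: stall  regs: r0:Add2,r1:-7,r2:Add1,r3:7
  c9: stall  regs: r0:Add2,r1:-7,r2:Add1,r3:7
  c10: CDB Add1=12; issue SUB r3<-Add1  regs: r0:Add2,r1:-7,r2:12,r3:Add1
  c11: CDB Add2=0  regs: r0:0,r1:-7,r2:12,r3:Add1
  c12: -  regs: r0:0,r1:-7,r2:12,r3:Add1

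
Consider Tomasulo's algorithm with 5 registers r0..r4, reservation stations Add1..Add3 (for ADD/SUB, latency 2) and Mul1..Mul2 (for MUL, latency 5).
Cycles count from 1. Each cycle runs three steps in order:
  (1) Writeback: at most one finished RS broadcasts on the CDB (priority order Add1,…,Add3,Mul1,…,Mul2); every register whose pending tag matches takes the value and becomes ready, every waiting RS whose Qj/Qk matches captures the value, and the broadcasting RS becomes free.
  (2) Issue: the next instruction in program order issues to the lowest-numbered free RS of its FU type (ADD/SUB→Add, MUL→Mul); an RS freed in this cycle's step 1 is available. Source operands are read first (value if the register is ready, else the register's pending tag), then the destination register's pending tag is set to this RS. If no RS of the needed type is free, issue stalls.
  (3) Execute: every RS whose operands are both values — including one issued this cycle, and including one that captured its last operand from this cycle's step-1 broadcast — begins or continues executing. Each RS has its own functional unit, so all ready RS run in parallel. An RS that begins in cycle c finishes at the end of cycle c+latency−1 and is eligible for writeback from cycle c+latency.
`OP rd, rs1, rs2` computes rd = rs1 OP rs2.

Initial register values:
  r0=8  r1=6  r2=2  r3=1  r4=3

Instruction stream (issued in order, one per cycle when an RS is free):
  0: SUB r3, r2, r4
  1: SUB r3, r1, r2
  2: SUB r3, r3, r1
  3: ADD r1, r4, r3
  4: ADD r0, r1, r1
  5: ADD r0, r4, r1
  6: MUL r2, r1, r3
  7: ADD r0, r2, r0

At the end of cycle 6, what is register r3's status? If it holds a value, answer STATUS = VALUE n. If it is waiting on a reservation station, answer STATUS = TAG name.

  c1: issue SUB r3<-Add1  regs: r0:8,r1:6,r2:2,r3:Add1,r4:3
  c2: issue SUB r3<-Add2  regs: r0:8,r1:6,r2:2,r3:Add2,r4:3
  c3: CDB Add1=-1; issue SUB r3<-Add1  regs: r0:8,r1:6,r2:2,r3:Add1,r4:3
  c4: CDB Add2=4; issue ADD r1<-Add2  regs: r0:8,r1:Add2,r2:2,r3:Add1,r4:3
  c5: issue ADD r0<-Add3  regs: r0:Add3,r1:Add2,r2:2,r3:Add1,r4:3
  c6: CDB Add1=-2; issue ADD r0<-Add1  regs: r0:Add1,r1:Add2,r2:2,r3:-2,r4:3

STATUS = VALUE -2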